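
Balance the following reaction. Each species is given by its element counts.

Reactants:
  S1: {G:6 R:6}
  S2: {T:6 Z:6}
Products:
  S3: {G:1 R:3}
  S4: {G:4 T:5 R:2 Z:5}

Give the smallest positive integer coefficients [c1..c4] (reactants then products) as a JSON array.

Coefficients: [5, 5, 6, 6]

G: 5·6+5·0 = 30 | 6·1+6·4 = 30
T: 5·0+5·6 = 30 | 6·0+6·5 = 30
R: 5·6+5·0 = 30 | 6·3+6·2 = 30
Z: 5·0+5·6 = 30 | 6·0+6·5 = 30
gcd(5,5,6,6) = 1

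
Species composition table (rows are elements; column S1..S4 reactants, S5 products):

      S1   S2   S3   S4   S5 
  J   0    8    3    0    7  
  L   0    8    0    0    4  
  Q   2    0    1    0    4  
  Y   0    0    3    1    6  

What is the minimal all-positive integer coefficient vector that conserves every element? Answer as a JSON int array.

Coefficients: [3, 1, 2, 6, 2]

J: 3·0+1·8+2·3+6·0 = 14 | 2·7 = 14
L: 3·0+1·8+2·0+6·0 = 8 | 2·4 = 8
Q: 3·2+1·0+2·1+6·0 = 8 | 2·4 = 8
Y: 3·0+1·0+2·3+6·1 = 12 | 2·6 = 12
gcd(3,1,2,6,2) = 1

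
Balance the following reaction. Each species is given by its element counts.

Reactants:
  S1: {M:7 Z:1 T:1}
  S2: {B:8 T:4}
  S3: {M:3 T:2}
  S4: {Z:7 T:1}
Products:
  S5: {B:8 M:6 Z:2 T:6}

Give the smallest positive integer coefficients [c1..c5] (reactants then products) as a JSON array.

B: 3·0+5·8+3·0+1·0 = 40 | 5·8 = 40
M: 3·7+5·0+3·3+1·0 = 30 | 5·6 = 30
Z: 3·1+5·0+3·0+1·7 = 10 | 5·2 = 10
T: 3·1+5·4+3·2+1·1 = 30 | 5·6 = 30
gcd(3,5,3,1,5) = 1

Coefficients: [3, 5, 3, 1, 5]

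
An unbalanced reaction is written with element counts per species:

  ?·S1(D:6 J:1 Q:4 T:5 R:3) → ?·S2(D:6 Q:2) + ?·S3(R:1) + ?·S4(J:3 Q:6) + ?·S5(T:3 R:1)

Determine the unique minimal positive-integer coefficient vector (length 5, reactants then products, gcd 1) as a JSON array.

D: 3·6 = 18 | 3·6+4·0+1·0+5·0 = 18
J: 3·1 = 3 | 3·0+4·0+1·3+5·0 = 3
Q: 3·4 = 12 | 3·2+4·0+1·6+5·0 = 12
T: 3·5 = 15 | 3·0+4·0+1·0+5·3 = 15
R: 3·3 = 9 | 3·0+4·1+1·0+5·1 = 9
gcd(3,3,4,1,5) = 1

Coefficients: [3, 3, 4, 1, 5]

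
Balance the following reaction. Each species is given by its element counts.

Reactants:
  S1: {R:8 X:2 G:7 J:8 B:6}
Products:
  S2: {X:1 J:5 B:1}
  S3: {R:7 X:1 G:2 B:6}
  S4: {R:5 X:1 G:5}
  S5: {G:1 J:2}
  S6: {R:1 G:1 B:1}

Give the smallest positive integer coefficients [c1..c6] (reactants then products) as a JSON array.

Coefficients: [2, 2, 1, 1, 3, 4]

R: 2·8 = 16 | 2·0+1·7+1·5+3·0+4·1 = 16
X: 2·2 = 4 | 2·1+1·1+1·1+3·0+4·0 = 4
G: 2·7 = 14 | 2·0+1·2+1·5+3·1+4·1 = 14
J: 2·8 = 16 | 2·5+1·0+1·0+3·2+4·0 = 16
B: 2·6 = 12 | 2·1+1·6+1·0+3·0+4·1 = 12
gcd(2,2,1,1,3,4) = 1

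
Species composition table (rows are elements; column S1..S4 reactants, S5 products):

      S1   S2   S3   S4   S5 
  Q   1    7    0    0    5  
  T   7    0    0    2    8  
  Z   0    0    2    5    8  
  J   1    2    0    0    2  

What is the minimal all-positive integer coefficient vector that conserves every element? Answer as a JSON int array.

Q: 4·1+3·7+5·0+6·0 = 25 | 5·5 = 25
T: 4·7+3·0+5·0+6·2 = 40 | 5·8 = 40
Z: 4·0+3·0+5·2+6·5 = 40 | 5·8 = 40
J: 4·1+3·2+5·0+6·0 = 10 | 5·2 = 10
gcd(4,3,5,6,5) = 1

Coefficients: [4, 3, 5, 6, 5]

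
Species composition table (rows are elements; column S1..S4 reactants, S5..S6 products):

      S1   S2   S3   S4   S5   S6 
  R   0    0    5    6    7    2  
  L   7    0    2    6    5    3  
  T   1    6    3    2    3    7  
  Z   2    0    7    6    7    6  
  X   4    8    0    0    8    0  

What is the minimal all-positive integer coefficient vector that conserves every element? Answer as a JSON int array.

R: 2·0+3·0+6·5+1·6 = 36 | 4·7+4·2 = 36
L: 2·7+3·0+6·2+1·6 = 32 | 4·5+4·3 = 32
T: 2·1+3·6+6·3+1·2 = 40 | 4·3+4·7 = 40
Z: 2·2+3·0+6·7+1·6 = 52 | 4·7+4·6 = 52
X: 2·4+3·8+6·0+1·0 = 32 | 4·8+4·0 = 32
gcd(2,3,6,1,4,4) = 1

Coefficients: [2, 3, 6, 1, 4, 4]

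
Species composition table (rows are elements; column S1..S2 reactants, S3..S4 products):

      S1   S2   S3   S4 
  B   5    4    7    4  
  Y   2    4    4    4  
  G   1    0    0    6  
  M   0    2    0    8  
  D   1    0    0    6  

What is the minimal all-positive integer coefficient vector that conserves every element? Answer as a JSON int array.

Coefficients: [6, 4, 6, 1]

B: 6·5+4·4 = 46 | 6·7+1·4 = 46
Y: 6·2+4·4 = 28 | 6·4+1·4 = 28
G: 6·1+4·0 = 6 | 6·0+1·6 = 6
M: 6·0+4·2 = 8 | 6·0+1·8 = 8
D: 6·1+4·0 = 6 | 6·0+1·6 = 6
gcd(6,4,6,1) = 1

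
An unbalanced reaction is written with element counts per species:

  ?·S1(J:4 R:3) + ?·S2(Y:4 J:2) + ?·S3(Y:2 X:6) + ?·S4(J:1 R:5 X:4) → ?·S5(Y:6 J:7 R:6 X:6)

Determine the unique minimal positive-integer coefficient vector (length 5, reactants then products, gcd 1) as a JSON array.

Y: 5·0+6·4+3·2+3·0 = 30 | 5·6 = 30
J: 5·4+6·2+3·0+3·1 = 35 | 5·7 = 35
R: 5·3+6·0+3·0+3·5 = 30 | 5·6 = 30
X: 5·0+6·0+3·6+3·4 = 30 | 5·6 = 30
gcd(5,6,3,3,5) = 1

Coefficients: [5, 6, 3, 3, 5]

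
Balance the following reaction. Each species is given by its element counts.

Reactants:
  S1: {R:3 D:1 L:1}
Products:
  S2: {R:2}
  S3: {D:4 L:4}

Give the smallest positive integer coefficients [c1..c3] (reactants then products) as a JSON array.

R: 4·3 = 12 | 6·2+1·0 = 12
D: 4·1 = 4 | 6·0+1·4 = 4
L: 4·1 = 4 | 6·0+1·4 = 4
gcd(4,6,1) = 1

Coefficients: [4, 6, 1]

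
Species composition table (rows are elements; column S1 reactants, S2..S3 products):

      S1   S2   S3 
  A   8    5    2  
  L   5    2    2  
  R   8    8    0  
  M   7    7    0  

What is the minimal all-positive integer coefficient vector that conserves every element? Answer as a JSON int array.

A: 2·8 = 16 | 2·5+3·2 = 16
L: 2·5 = 10 | 2·2+3·2 = 10
R: 2·8 = 16 | 2·8+3·0 = 16
M: 2·7 = 14 | 2·7+3·0 = 14
gcd(2,2,3) = 1

Coefficients: [2, 2, 3]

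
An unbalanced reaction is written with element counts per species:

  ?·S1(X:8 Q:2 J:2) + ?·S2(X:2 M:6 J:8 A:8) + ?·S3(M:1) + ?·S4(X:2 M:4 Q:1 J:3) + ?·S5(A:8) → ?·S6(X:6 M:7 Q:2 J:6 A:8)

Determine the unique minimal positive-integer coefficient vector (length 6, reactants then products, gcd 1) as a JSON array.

X: 2·8+1·2+5·0+6·2+4·0 = 30 | 5·6 = 30
M: 2·0+1·6+5·1+6·4+4·0 = 35 | 5·7 = 35
Q: 2·2+1·0+5·0+6·1+4·0 = 10 | 5·2 = 10
J: 2·2+1·8+5·0+6·3+4·0 = 30 | 5·6 = 30
A: 2·0+1·8+5·0+6·0+4·8 = 40 | 5·8 = 40
gcd(2,1,5,6,4,5) = 1

Coefficients: [2, 1, 5, 6, 4, 5]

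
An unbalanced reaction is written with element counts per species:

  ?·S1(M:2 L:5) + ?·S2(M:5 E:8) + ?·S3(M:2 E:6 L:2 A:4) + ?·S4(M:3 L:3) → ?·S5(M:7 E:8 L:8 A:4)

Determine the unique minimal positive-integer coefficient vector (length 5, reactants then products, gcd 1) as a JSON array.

Coefficients: [3, 1, 4, 3, 4]

M: 3·2+1·5+4·2+3·3 = 28 | 4·7 = 28
E: 3·0+1·8+4·6+3·0 = 32 | 4·8 = 32
L: 3·5+1·0+4·2+3·3 = 32 | 4·8 = 32
A: 3·0+1·0+4·4+3·0 = 16 | 4·4 = 16
gcd(3,1,4,3,4) = 1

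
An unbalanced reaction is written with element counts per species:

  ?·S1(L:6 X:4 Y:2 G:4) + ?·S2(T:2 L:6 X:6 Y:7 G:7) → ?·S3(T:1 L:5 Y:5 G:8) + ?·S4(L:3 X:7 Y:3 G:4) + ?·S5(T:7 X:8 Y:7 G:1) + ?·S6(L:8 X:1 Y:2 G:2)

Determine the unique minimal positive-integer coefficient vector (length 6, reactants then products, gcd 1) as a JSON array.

Coefficients: [4, 5, 3, 5, 1, 3]

T: 4·0+5·2 = 10 | 3·1+5·0+1·7+3·0 = 10
L: 4·6+5·6 = 54 | 3·5+5·3+1·0+3·8 = 54
X: 4·4+5·6 = 46 | 3·0+5·7+1·8+3·1 = 46
Y: 4·2+5·7 = 43 | 3·5+5·3+1·7+3·2 = 43
G: 4·4+5·7 = 51 | 3·8+5·4+1·1+3·2 = 51
gcd(4,5,3,5,1,3) = 1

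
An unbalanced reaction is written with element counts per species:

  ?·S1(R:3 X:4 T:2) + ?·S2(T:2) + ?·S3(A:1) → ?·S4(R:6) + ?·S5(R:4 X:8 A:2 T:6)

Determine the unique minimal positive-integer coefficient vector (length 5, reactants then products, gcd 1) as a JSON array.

R: 6·3+3·0+6·0 = 18 | 1·6+3·4 = 18
X: 6·4+3·0+6·0 = 24 | 1·0+3·8 = 24
A: 6·0+3·0+6·1 = 6 | 1·0+3·2 = 6
T: 6·2+3·2+6·0 = 18 | 1·0+3·6 = 18
gcd(6,3,6,1,3) = 1

Coefficients: [6, 3, 6, 1, 3]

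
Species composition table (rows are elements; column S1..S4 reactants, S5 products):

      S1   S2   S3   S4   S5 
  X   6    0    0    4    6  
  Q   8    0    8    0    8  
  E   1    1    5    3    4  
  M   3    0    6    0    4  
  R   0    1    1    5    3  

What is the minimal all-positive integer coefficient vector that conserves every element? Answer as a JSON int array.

Coefficients: [4, 1, 2, 3, 6]

X: 4·6+1·0+2·0+3·4 = 36 | 6·6 = 36
Q: 4·8+1·0+2·8+3·0 = 48 | 6·8 = 48
E: 4·1+1·1+2·5+3·3 = 24 | 6·4 = 24
M: 4·3+1·0+2·6+3·0 = 24 | 6·4 = 24
R: 4·0+1·1+2·1+3·5 = 18 | 6·3 = 18
gcd(4,1,2,3,6) = 1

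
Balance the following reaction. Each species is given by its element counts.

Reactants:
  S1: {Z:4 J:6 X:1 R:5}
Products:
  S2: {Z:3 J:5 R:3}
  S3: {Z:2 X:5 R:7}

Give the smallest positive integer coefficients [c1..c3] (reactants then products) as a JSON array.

Coefficients: [5, 6, 1]

Z: 5·4 = 20 | 6·3+1·2 = 20
J: 5·6 = 30 | 6·5+1·0 = 30
X: 5·1 = 5 | 6·0+1·5 = 5
R: 5·5 = 25 | 6·3+1·7 = 25
gcd(5,6,1) = 1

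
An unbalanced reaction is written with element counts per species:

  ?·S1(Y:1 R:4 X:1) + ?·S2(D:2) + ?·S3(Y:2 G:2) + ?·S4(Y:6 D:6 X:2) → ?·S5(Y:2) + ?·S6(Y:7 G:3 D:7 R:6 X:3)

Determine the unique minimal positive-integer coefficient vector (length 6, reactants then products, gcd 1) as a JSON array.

Coefficients: [6, 5, 6, 3, 4, 4]

Y: 6·1+5·0+6·2+3·6 = 36 | 4·2+4·7 = 36
G: 6·0+5·0+6·2+3·0 = 12 | 4·0+4·3 = 12
D: 6·0+5·2+6·0+3·6 = 28 | 4·0+4·7 = 28
R: 6·4+5·0+6·0+3·0 = 24 | 4·0+4·6 = 24
X: 6·1+5·0+6·0+3·2 = 12 | 4·0+4·3 = 12
gcd(6,5,6,3,4,4) = 1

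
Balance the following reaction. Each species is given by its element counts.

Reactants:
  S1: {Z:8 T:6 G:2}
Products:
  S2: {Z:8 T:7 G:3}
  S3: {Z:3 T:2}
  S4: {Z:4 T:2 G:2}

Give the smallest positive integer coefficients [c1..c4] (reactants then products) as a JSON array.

Coefficients: [4, 2, 4, 1]

Z: 4·8 = 32 | 2·8+4·3+1·4 = 32
T: 4·6 = 24 | 2·7+4·2+1·2 = 24
G: 4·2 = 8 | 2·3+4·0+1·2 = 8
gcd(4,2,4,1) = 1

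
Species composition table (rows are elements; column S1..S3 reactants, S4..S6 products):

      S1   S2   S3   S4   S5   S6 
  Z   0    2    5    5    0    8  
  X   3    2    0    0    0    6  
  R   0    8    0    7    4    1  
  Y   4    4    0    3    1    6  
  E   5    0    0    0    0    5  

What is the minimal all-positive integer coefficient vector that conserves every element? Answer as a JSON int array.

Z: 2·0+3·2+4·5 = 26 | 2·5+2·0+2·8 = 26
X: 2·3+3·2+4·0 = 12 | 2·0+2·0+2·6 = 12
R: 2·0+3·8+4·0 = 24 | 2·7+2·4+2·1 = 24
Y: 2·4+3·4+4·0 = 20 | 2·3+2·1+2·6 = 20
E: 2·5+3·0+4·0 = 10 | 2·0+2·0+2·5 = 10
gcd(2,3,4,2,2,2) = 1

Coefficients: [2, 3, 4, 2, 2, 2]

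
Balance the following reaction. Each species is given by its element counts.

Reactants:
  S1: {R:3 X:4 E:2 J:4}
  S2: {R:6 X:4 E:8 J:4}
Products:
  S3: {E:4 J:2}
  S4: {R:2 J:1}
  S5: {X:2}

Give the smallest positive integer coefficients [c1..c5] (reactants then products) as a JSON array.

Coefficients: [2, 1, 3, 6, 6]

R: 2·3+1·6 = 12 | 3·0+6·2+6·0 = 12
X: 2·4+1·4 = 12 | 3·0+6·0+6·2 = 12
E: 2·2+1·8 = 12 | 3·4+6·0+6·0 = 12
J: 2·4+1·4 = 12 | 3·2+6·1+6·0 = 12
gcd(2,1,3,6,6) = 1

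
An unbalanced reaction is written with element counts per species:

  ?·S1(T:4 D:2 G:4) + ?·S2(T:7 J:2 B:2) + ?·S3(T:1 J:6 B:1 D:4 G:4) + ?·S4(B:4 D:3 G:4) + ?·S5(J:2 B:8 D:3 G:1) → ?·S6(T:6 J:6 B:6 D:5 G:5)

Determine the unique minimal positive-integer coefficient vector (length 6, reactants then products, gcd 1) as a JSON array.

Coefficients: [1, 4, 4, 2, 2, 6]

T: 1·4+4·7+4·1+2·0+2·0 = 36 | 6·6 = 36
J: 1·0+4·2+4·6+2·0+2·2 = 36 | 6·6 = 36
B: 1·0+4·2+4·1+2·4+2·8 = 36 | 6·6 = 36
D: 1·2+4·0+4·4+2·3+2·3 = 30 | 6·5 = 30
G: 1·4+4·0+4·4+2·4+2·1 = 30 | 6·5 = 30
gcd(1,4,4,2,2,6) = 1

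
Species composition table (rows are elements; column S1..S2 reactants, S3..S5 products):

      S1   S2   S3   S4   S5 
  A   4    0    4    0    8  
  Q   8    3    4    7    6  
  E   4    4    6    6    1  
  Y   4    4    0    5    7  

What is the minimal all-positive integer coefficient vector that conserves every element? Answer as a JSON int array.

Coefficients: [5, 6, 1, 6, 2]

A: 5·4+6·0 = 20 | 1·4+6·0+2·8 = 20
Q: 5·8+6·3 = 58 | 1·4+6·7+2·6 = 58
E: 5·4+6·4 = 44 | 1·6+6·6+2·1 = 44
Y: 5·4+6·4 = 44 | 1·0+6·5+2·7 = 44
gcd(5,6,1,6,2) = 1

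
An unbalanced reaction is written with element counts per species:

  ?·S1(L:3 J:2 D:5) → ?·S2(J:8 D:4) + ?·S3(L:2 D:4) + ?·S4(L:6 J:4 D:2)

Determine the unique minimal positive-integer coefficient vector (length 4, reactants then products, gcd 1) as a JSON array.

Coefficients: [6, 1, 6, 1]

L: 6·3 = 18 | 1·0+6·2+1·6 = 18
J: 6·2 = 12 | 1·8+6·0+1·4 = 12
D: 6·5 = 30 | 1·4+6·4+1·2 = 30
gcd(6,1,6,1) = 1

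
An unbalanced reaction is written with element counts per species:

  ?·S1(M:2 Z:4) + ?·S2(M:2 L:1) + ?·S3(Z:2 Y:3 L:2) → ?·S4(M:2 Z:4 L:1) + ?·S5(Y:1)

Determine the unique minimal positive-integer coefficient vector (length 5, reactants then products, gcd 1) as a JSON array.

M: 4·2+1·2+2·0 = 10 | 5·2+6·0 = 10
Z: 4·4+1·0+2·2 = 20 | 5·4+6·0 = 20
Y: 4·0+1·0+2·3 = 6 | 5·0+6·1 = 6
L: 4·0+1·1+2·2 = 5 | 5·1+6·0 = 5
gcd(4,1,2,5,6) = 1

Coefficients: [4, 1, 2, 5, 6]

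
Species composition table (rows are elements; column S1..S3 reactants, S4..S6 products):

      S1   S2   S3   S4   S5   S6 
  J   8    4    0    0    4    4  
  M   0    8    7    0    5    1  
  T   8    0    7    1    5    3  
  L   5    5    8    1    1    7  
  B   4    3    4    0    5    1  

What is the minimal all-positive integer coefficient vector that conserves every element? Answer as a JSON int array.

J: 4·8+2·4+2·0 = 40 | 6·0+5·4+5·4 = 40
M: 4·0+2·8+2·7 = 30 | 6·0+5·5+5·1 = 30
T: 4·8+2·0+2·7 = 46 | 6·1+5·5+5·3 = 46
L: 4·5+2·5+2·8 = 46 | 6·1+5·1+5·7 = 46
B: 4·4+2·3+2·4 = 30 | 6·0+5·5+5·1 = 30
gcd(4,2,2,6,5,5) = 1

Coefficients: [4, 2, 2, 6, 5, 5]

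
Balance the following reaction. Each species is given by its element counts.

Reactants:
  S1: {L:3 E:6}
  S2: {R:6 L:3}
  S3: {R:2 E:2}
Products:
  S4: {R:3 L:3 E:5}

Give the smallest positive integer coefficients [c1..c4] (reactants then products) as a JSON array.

Coefficients: [4, 2, 3, 6]

R: 4·0+2·6+3·2 = 18 | 6·3 = 18
L: 4·3+2·3+3·0 = 18 | 6·3 = 18
E: 4·6+2·0+3·2 = 30 | 6·5 = 30
gcd(4,2,3,6) = 1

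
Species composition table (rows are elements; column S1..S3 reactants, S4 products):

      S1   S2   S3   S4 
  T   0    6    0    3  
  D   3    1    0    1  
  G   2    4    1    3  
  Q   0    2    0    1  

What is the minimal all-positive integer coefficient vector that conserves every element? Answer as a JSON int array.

T: 1·0+3·6+4·0 = 18 | 6·3 = 18
D: 1·3+3·1+4·0 = 6 | 6·1 = 6
G: 1·2+3·4+4·1 = 18 | 6·3 = 18
Q: 1·0+3·2+4·0 = 6 | 6·1 = 6
gcd(1,3,4,6) = 1

Coefficients: [1, 3, 4, 6]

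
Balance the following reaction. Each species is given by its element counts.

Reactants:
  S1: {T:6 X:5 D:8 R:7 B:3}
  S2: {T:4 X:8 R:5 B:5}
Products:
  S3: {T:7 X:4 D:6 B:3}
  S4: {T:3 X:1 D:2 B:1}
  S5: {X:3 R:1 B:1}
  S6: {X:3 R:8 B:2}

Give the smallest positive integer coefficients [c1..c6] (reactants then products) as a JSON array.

T: 3·6+3·4 = 30 | 3·7+3·3+4·0+4·0 = 30
X: 3·5+3·8 = 39 | 3·4+3·1+4·3+4·3 = 39
D: 3·8+3·0 = 24 | 3·6+3·2+4·0+4·0 = 24
R: 3·7+3·5 = 36 | 3·0+3·0+4·1+4·8 = 36
B: 3·3+3·5 = 24 | 3·3+3·1+4·1+4·2 = 24
gcd(3,3,3,3,4,4) = 1

Coefficients: [3, 3, 3, 3, 4, 4]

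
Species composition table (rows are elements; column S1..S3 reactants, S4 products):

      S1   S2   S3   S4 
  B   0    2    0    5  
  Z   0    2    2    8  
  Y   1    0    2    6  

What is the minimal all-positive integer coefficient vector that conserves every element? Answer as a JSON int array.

B: 6·0+5·2+3·0 = 10 | 2·5 = 10
Z: 6·0+5·2+3·2 = 16 | 2·8 = 16
Y: 6·1+5·0+3·2 = 12 | 2·6 = 12
gcd(6,5,3,2) = 1

Coefficients: [6, 5, 3, 2]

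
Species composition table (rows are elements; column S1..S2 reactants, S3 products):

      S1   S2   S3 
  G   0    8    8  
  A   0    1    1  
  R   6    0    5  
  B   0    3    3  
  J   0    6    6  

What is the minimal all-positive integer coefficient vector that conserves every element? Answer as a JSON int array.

G: 5·0+6·8 = 48 | 6·8 = 48
A: 5·0+6·1 = 6 | 6·1 = 6
R: 5·6+6·0 = 30 | 6·5 = 30
B: 5·0+6·3 = 18 | 6·3 = 18
J: 5·0+6·6 = 36 | 6·6 = 36
gcd(5,6,6) = 1

Coefficients: [5, 6, 6]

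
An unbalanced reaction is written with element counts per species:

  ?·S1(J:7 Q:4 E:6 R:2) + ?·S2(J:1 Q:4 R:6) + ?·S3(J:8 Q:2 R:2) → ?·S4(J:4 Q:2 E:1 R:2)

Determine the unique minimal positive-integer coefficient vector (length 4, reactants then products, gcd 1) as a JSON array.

J: 1·7+1·1+2·8 = 24 | 6·4 = 24
Q: 1·4+1·4+2·2 = 12 | 6·2 = 12
E: 1·6+1·0+2·0 = 6 | 6·1 = 6
R: 1·2+1·6+2·2 = 12 | 6·2 = 12
gcd(1,1,2,6) = 1

Coefficients: [1, 1, 2, 6]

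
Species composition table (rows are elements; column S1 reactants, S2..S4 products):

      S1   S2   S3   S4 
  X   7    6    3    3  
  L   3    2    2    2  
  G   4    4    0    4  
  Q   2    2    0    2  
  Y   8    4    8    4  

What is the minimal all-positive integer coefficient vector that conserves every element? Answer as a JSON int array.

Coefficients: [6, 5, 3, 1]

X: 6·7 = 42 | 5·6+3·3+1·3 = 42
L: 6·3 = 18 | 5·2+3·2+1·2 = 18
G: 6·4 = 24 | 5·4+3·0+1·4 = 24
Q: 6·2 = 12 | 5·2+3·0+1·2 = 12
Y: 6·8 = 48 | 5·4+3·8+1·4 = 48
gcd(6,5,3,1) = 1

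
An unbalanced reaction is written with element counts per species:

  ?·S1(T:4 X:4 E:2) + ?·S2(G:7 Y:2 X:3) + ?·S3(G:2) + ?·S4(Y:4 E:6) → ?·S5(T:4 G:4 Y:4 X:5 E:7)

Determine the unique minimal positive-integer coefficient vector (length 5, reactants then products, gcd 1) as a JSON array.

T: 6·4+2·0+5·0+5·0 = 24 | 6·4 = 24
G: 6·0+2·7+5·2+5·0 = 24 | 6·4 = 24
Y: 6·0+2·2+5·0+5·4 = 24 | 6·4 = 24
X: 6·4+2·3+5·0+5·0 = 30 | 6·5 = 30
E: 6·2+2·0+5·0+5·6 = 42 | 6·7 = 42
gcd(6,2,5,5,6) = 1

Coefficients: [6, 2, 5, 5, 6]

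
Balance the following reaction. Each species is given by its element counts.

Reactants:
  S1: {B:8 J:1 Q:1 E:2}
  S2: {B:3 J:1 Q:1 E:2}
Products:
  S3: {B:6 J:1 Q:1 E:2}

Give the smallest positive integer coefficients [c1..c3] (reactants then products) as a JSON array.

B: 3·8+2·3 = 30 | 5·6 = 30
J: 3·1+2·1 = 5 | 5·1 = 5
Q: 3·1+2·1 = 5 | 5·1 = 5
E: 3·2+2·2 = 10 | 5·2 = 10
gcd(3,2,5) = 1

Coefficients: [3, 2, 5]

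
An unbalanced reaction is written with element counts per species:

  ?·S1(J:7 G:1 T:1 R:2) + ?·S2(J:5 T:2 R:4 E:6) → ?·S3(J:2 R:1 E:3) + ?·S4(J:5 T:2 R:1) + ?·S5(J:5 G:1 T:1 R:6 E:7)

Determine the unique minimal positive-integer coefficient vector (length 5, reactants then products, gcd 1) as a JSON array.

J: 3·7+5·5 = 46 | 3·2+5·5+3·5 = 46
G: 3·1+5·0 = 3 | 3·0+5·0+3·1 = 3
T: 3·1+5·2 = 13 | 3·0+5·2+3·1 = 13
R: 3·2+5·4 = 26 | 3·1+5·1+3·6 = 26
E: 3·0+5·6 = 30 | 3·3+5·0+3·7 = 30
gcd(3,5,3,5,3) = 1

Coefficients: [3, 5, 3, 5, 3]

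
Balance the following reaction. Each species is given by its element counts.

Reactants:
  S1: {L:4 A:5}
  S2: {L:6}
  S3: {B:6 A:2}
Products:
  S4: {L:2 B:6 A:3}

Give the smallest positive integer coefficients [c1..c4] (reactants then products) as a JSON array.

L: 1·4+1·6+5·0 = 10 | 5·2 = 10
B: 1·0+1·0+5·6 = 30 | 5·6 = 30
A: 1·5+1·0+5·2 = 15 | 5·3 = 15
gcd(1,1,5,5) = 1

Coefficients: [1, 1, 5, 5]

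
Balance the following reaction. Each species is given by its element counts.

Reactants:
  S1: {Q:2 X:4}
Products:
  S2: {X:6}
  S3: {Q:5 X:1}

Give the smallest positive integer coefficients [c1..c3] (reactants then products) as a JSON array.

Coefficients: [5, 3, 2]

Q: 5·2 = 10 | 3·0+2·5 = 10
X: 5·4 = 20 | 3·6+2·1 = 20
gcd(5,3,2) = 1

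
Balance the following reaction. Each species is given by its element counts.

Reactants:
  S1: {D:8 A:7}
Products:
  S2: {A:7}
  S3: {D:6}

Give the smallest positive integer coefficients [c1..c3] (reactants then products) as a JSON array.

Coefficients: [3, 3, 4]

D: 3·8 = 24 | 3·0+4·6 = 24
A: 3·7 = 21 | 3·7+4·0 = 21
gcd(3,3,4) = 1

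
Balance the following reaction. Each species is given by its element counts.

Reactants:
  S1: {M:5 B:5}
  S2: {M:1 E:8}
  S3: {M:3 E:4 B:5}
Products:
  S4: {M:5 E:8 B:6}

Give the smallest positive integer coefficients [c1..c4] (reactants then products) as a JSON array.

Coefficients: [2, 3, 4, 5]

M: 2·5+3·1+4·3 = 25 | 5·5 = 25
E: 2·0+3·8+4·4 = 40 | 5·8 = 40
B: 2·5+3·0+4·5 = 30 | 5·6 = 30
gcd(2,3,4,5) = 1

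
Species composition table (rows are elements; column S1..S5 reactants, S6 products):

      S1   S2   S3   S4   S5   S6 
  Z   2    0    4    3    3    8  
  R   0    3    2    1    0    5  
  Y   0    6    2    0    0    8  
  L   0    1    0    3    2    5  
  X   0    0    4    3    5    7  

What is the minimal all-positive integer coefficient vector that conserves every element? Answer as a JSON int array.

Coefficients: [5, 5, 1, 3, 3, 4]

Z: 5·2+5·0+1·4+3·3+3·3 = 32 | 4·8 = 32
R: 5·0+5·3+1·2+3·1+3·0 = 20 | 4·5 = 20
Y: 5·0+5·6+1·2+3·0+3·0 = 32 | 4·8 = 32
L: 5·0+5·1+1·0+3·3+3·2 = 20 | 4·5 = 20
X: 5·0+5·0+1·4+3·3+3·5 = 28 | 4·7 = 28
gcd(5,5,1,3,3,4) = 1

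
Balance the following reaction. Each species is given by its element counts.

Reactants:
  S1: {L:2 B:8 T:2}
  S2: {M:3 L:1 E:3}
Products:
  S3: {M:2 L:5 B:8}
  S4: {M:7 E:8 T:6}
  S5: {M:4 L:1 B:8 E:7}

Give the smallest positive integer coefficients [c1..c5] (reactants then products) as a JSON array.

Coefficients: [3, 5, 2, 1, 1]

M: 3·0+5·3 = 15 | 2·2+1·7+1·4 = 15
L: 3·2+5·1 = 11 | 2·5+1·0+1·1 = 11
B: 3·8+5·0 = 24 | 2·8+1·0+1·8 = 24
E: 3·0+5·3 = 15 | 2·0+1·8+1·7 = 15
T: 3·2+5·0 = 6 | 2·0+1·6+1·0 = 6
gcd(3,5,2,1,1) = 1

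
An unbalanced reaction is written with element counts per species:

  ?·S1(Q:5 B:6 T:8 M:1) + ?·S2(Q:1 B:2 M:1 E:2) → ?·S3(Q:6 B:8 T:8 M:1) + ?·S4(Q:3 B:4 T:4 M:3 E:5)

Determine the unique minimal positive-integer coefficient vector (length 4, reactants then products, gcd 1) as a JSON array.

Coefficients: [5, 5, 4, 2]

Q: 5·5+5·1 = 30 | 4·6+2·3 = 30
B: 5·6+5·2 = 40 | 4·8+2·4 = 40
T: 5·8+5·0 = 40 | 4·8+2·4 = 40
M: 5·1+5·1 = 10 | 4·1+2·3 = 10
E: 5·0+5·2 = 10 | 4·0+2·5 = 10
gcd(5,5,4,2) = 1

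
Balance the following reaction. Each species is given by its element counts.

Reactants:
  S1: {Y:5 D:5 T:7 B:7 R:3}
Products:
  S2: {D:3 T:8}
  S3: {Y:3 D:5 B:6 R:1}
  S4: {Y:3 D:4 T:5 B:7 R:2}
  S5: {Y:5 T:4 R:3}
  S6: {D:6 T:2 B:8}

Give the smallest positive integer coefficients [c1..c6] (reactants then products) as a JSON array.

Coefficients: [6, 1, 1, 4, 3, 1]

Y: 6·5 = 30 | 1·0+1·3+4·3+3·5+1·0 = 30
D: 6·5 = 30 | 1·3+1·5+4·4+3·0+1·6 = 30
T: 6·7 = 42 | 1·8+1·0+4·5+3·4+1·2 = 42
B: 6·7 = 42 | 1·0+1·6+4·7+3·0+1·8 = 42
R: 6·3 = 18 | 1·0+1·1+4·2+3·3+1·0 = 18
gcd(6,1,1,4,3,1) = 1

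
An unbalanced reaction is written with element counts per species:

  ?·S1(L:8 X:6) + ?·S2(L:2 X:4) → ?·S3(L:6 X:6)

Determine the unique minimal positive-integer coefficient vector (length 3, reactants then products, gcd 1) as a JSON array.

L: 3·8+3·2 = 30 | 5·6 = 30
X: 3·6+3·4 = 30 | 5·6 = 30
gcd(3,3,5) = 1

Coefficients: [3, 3, 5]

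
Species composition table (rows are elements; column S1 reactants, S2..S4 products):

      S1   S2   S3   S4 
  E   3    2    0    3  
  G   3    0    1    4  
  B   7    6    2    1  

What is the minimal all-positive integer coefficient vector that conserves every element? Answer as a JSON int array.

Coefficients: [4, 3, 4, 2]

E: 4·3 = 12 | 3·2+4·0+2·3 = 12
G: 4·3 = 12 | 3·0+4·1+2·4 = 12
B: 4·7 = 28 | 3·6+4·2+2·1 = 28
gcd(4,3,4,2) = 1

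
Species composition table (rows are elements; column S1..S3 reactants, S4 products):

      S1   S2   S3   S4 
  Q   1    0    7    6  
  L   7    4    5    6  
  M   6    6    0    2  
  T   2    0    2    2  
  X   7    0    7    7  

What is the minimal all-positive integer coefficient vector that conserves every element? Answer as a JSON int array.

Coefficients: [1, 1, 5, 6]

Q: 1·1+1·0+5·7 = 36 | 6·6 = 36
L: 1·7+1·4+5·5 = 36 | 6·6 = 36
M: 1·6+1·6+5·0 = 12 | 6·2 = 12
T: 1·2+1·0+5·2 = 12 | 6·2 = 12
X: 1·7+1·0+5·7 = 42 | 6·7 = 42
gcd(1,1,5,6) = 1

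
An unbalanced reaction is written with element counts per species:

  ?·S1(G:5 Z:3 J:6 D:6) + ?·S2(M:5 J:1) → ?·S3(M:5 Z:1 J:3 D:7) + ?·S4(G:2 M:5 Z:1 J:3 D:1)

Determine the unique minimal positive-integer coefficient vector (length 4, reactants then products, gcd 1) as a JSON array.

G: 2·5+6·0 = 10 | 1·0+5·2 = 10
M: 2·0+6·5 = 30 | 1·5+5·5 = 30
Z: 2·3+6·0 = 6 | 1·1+5·1 = 6
J: 2·6+6·1 = 18 | 1·3+5·3 = 18
D: 2·6+6·0 = 12 | 1·7+5·1 = 12
gcd(2,6,1,5) = 1

Coefficients: [2, 6, 1, 5]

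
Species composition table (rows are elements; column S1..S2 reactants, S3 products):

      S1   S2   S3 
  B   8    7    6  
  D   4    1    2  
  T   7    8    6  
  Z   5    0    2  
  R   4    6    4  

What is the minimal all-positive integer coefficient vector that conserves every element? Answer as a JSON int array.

B: 2·8+2·7 = 30 | 5·6 = 30
D: 2·4+2·1 = 10 | 5·2 = 10
T: 2·7+2·8 = 30 | 5·6 = 30
Z: 2·5+2·0 = 10 | 5·2 = 10
R: 2·4+2·6 = 20 | 5·4 = 20
gcd(2,2,5) = 1

Coefficients: [2, 2, 5]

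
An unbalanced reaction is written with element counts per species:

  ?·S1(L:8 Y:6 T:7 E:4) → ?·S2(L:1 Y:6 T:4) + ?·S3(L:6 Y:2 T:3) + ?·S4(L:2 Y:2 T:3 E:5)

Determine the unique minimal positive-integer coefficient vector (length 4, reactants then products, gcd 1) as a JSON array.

Coefficients: [5, 2, 5, 4]

L: 5·8 = 40 | 2·1+5·6+4·2 = 40
Y: 5·6 = 30 | 2·6+5·2+4·2 = 30
T: 5·7 = 35 | 2·4+5·3+4·3 = 35
E: 5·4 = 20 | 2·0+5·0+4·5 = 20
gcd(5,2,5,4) = 1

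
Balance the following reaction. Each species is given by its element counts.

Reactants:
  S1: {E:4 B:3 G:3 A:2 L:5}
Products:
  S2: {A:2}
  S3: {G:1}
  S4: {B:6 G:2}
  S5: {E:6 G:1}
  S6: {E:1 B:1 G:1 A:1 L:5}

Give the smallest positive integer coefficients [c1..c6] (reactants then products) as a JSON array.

E: 6·4 = 24 | 3·0+5·0+2·0+3·6+6·1 = 24
B: 6·3 = 18 | 3·0+5·0+2·6+3·0+6·1 = 18
G: 6·3 = 18 | 3·0+5·1+2·2+3·1+6·1 = 18
A: 6·2 = 12 | 3·2+5·0+2·0+3·0+6·1 = 12
L: 6·5 = 30 | 3·0+5·0+2·0+3·0+6·5 = 30
gcd(6,3,5,2,3,6) = 1

Coefficients: [6, 3, 5, 2, 3, 6]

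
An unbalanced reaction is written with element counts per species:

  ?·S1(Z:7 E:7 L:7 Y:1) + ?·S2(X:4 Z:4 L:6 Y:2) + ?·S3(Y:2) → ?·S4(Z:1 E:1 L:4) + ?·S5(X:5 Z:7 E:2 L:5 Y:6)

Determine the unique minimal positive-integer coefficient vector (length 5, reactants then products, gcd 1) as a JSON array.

X: 2·0+5·4+6·0 = 20 | 6·0+4·5 = 20
Z: 2·7+5·4+6·0 = 34 | 6·1+4·7 = 34
E: 2·7+5·0+6·0 = 14 | 6·1+4·2 = 14
L: 2·7+5·6+6·0 = 44 | 6·4+4·5 = 44
Y: 2·1+5·2+6·2 = 24 | 6·0+4·6 = 24
gcd(2,5,6,6,4) = 1

Coefficients: [2, 5, 6, 6, 4]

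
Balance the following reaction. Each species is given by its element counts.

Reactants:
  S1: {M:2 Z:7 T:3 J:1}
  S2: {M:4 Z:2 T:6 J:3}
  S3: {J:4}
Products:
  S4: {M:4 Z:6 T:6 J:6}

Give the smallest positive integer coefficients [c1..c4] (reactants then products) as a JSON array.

Coefficients: [4, 4, 5, 6]

M: 4·2+4·4+5·0 = 24 | 6·4 = 24
Z: 4·7+4·2+5·0 = 36 | 6·6 = 36
T: 4·3+4·6+5·0 = 36 | 6·6 = 36
J: 4·1+4·3+5·4 = 36 | 6·6 = 36
gcd(4,4,5,6) = 1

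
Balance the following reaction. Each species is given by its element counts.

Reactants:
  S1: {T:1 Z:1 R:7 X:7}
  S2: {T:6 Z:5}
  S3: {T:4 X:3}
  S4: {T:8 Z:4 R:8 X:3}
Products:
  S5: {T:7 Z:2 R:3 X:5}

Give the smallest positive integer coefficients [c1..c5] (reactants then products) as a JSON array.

Coefficients: [1, 1, 5, 1, 5]

T: 1·1+1·6+5·4+1·8 = 35 | 5·7 = 35
Z: 1·1+1·5+5·0+1·4 = 10 | 5·2 = 10
R: 1·7+1·0+5·0+1·8 = 15 | 5·3 = 15
X: 1·7+1·0+5·3+1·3 = 25 | 5·5 = 25
gcd(1,1,5,1,5) = 1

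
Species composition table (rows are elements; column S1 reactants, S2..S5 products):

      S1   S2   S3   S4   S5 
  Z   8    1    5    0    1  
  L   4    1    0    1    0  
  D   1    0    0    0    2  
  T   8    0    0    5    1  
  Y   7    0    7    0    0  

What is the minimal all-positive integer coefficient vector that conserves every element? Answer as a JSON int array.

Coefficients: [2, 5, 2, 3, 1]

Z: 2·8 = 16 | 5·1+2·5+3·0+1·1 = 16
L: 2·4 = 8 | 5·1+2·0+3·1+1·0 = 8
D: 2·1 = 2 | 5·0+2·0+3·0+1·2 = 2
T: 2·8 = 16 | 5·0+2·0+3·5+1·1 = 16
Y: 2·7 = 14 | 5·0+2·7+3·0+1·0 = 14
gcd(2,5,2,3,1) = 1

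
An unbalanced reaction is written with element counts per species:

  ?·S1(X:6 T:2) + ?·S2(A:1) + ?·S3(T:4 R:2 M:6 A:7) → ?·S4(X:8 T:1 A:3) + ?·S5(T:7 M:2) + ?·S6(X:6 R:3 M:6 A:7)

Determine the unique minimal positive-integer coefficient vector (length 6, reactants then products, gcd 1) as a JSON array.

Coefficients: [6, 2, 3, 3, 3, 2]

X: 6·6+2·0+3·0 = 36 | 3·8+3·0+2·6 = 36
T: 6·2+2·0+3·4 = 24 | 3·1+3·7+2·0 = 24
R: 6·0+2·0+3·2 = 6 | 3·0+3·0+2·3 = 6
M: 6·0+2·0+3·6 = 18 | 3·0+3·2+2·6 = 18
A: 6·0+2·1+3·7 = 23 | 3·3+3·0+2·7 = 23
gcd(6,2,3,3,3,2) = 1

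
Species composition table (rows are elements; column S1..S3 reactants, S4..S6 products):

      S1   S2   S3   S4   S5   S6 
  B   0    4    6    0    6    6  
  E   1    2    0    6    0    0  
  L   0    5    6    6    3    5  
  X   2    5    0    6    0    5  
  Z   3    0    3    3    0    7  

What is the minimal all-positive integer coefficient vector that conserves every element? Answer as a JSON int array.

Coefficients: [6, 3, 3, 2, 2, 3]

B: 6·0+3·4+3·6 = 30 | 2·0+2·6+3·6 = 30
E: 6·1+3·2+3·0 = 12 | 2·6+2·0+3·0 = 12
L: 6·0+3·5+3·6 = 33 | 2·6+2·3+3·5 = 33
X: 6·2+3·5+3·0 = 27 | 2·6+2·0+3·5 = 27
Z: 6·3+3·0+3·3 = 27 | 2·3+2·0+3·7 = 27
gcd(6,3,3,2,2,3) = 1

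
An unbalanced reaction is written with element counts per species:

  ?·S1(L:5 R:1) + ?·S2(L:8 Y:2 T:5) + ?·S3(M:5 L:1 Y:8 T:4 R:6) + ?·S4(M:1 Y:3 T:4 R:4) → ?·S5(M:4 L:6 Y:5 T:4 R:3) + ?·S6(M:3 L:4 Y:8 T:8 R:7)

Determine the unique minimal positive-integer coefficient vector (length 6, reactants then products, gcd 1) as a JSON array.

Coefficients: [1, 4, 5, 5, 3, 6]

M: 1·0+4·0+5·5+5·1 = 30 | 3·4+6·3 = 30
L: 1·5+4·8+5·1+5·0 = 42 | 3·6+6·4 = 42
Y: 1·0+4·2+5·8+5·3 = 63 | 3·5+6·8 = 63
T: 1·0+4·5+5·4+5·4 = 60 | 3·4+6·8 = 60
R: 1·1+4·0+5·6+5·4 = 51 | 3·3+6·7 = 51
gcd(1,4,5,5,3,6) = 1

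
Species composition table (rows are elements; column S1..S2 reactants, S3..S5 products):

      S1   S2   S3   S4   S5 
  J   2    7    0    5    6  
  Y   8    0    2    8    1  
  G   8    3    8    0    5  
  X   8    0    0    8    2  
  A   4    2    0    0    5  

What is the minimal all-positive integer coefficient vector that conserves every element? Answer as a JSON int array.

J: 3·2+4·7 = 34 | 2·0+2·5+4·6 = 34
Y: 3·8+4·0 = 24 | 2·2+2·8+4·1 = 24
G: 3·8+4·3 = 36 | 2·8+2·0+4·5 = 36
X: 3·8+4·0 = 24 | 2·0+2·8+4·2 = 24
A: 3·4+4·2 = 20 | 2·0+2·0+4·5 = 20
gcd(3,4,2,2,4) = 1

Coefficients: [3, 4, 2, 2, 4]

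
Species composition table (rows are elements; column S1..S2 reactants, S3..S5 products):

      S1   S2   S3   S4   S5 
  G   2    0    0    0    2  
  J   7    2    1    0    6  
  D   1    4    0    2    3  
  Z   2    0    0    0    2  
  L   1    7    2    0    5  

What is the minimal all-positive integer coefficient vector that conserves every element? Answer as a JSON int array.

Coefficients: [1, 2, 5, 3, 1]

G: 1·2+2·0 = 2 | 5·0+3·0+1·2 = 2
J: 1·7+2·2 = 11 | 5·1+3·0+1·6 = 11
D: 1·1+2·4 = 9 | 5·0+3·2+1·3 = 9
Z: 1·2+2·0 = 2 | 5·0+3·0+1·2 = 2
L: 1·1+2·7 = 15 | 5·2+3·0+1·5 = 15
gcd(1,2,5,3,1) = 1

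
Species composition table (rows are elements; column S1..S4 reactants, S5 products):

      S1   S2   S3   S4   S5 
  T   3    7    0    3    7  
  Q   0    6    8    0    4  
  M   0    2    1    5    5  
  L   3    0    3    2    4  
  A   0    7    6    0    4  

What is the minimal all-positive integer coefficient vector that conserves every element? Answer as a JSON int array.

T: 3·3+2·7+1·0+4·3 = 35 | 5·7 = 35
Q: 3·0+2·6+1·8+4·0 = 20 | 5·4 = 20
M: 3·0+2·2+1·1+4·5 = 25 | 5·5 = 25
L: 3·3+2·0+1·3+4·2 = 20 | 5·4 = 20
A: 3·0+2·7+1·6+4·0 = 20 | 5·4 = 20
gcd(3,2,1,4,5) = 1

Coefficients: [3, 2, 1, 4, 5]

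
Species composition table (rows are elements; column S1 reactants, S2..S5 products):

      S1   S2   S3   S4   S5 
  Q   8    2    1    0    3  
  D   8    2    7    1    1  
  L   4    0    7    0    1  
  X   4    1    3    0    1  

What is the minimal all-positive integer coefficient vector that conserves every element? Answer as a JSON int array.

Q: 3·8 = 24 | 4·2+1·1+4·0+5·3 = 24
D: 3·8 = 24 | 4·2+1·7+4·1+5·1 = 24
L: 3·4 = 12 | 4·0+1·7+4·0+5·1 = 12
X: 3·4 = 12 | 4·1+1·3+4·0+5·1 = 12
gcd(3,4,1,4,5) = 1

Coefficients: [3, 4, 1, 4, 5]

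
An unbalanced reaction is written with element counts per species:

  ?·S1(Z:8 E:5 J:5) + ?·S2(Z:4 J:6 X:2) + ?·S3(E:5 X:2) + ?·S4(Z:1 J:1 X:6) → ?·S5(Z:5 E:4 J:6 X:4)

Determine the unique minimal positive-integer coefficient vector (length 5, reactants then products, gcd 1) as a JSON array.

Coefficients: [1, 4, 3, 1, 5]

Z: 1·8+4·4+3·0+1·1 = 25 | 5·5 = 25
E: 1·5+4·0+3·5+1·0 = 20 | 5·4 = 20
J: 1·5+4·6+3·0+1·1 = 30 | 5·6 = 30
X: 1·0+4·2+3·2+1·6 = 20 | 5·4 = 20
gcd(1,4,3,1,5) = 1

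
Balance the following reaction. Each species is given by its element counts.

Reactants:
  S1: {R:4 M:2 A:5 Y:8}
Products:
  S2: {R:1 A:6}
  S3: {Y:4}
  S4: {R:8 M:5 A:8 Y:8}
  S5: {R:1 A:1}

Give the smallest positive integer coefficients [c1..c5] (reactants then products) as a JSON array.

Coefficients: [5, 1, 6, 2, 3]

R: 5·4 = 20 | 1·1+6·0+2·8+3·1 = 20
M: 5·2 = 10 | 1·0+6·0+2·5+3·0 = 10
A: 5·5 = 25 | 1·6+6·0+2·8+3·1 = 25
Y: 5·8 = 40 | 1·0+6·4+2·8+3·0 = 40
gcd(5,1,6,2,3) = 1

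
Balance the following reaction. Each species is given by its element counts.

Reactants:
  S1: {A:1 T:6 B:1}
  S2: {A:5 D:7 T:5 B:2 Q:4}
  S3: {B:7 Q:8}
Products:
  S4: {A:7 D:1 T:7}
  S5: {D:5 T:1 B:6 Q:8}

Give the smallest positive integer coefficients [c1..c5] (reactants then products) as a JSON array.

Coefficients: [1, 4, 3, 3, 5]

A: 1·1+4·5+3·0 = 21 | 3·7+5·0 = 21
D: 1·0+4·7+3·0 = 28 | 3·1+5·5 = 28
T: 1·6+4·5+3·0 = 26 | 3·7+5·1 = 26
B: 1·1+4·2+3·7 = 30 | 3·0+5·6 = 30
Q: 1·0+4·4+3·8 = 40 | 3·0+5·8 = 40
gcd(1,4,3,3,5) = 1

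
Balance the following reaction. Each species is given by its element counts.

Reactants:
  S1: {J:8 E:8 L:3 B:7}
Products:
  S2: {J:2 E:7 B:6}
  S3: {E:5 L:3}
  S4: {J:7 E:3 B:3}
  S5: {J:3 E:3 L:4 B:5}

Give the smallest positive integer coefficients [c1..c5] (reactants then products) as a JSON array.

Coefficients: [6, 2, 2, 5, 3]

J: 6·8 = 48 | 2·2+2·0+5·7+3·3 = 48
E: 6·8 = 48 | 2·7+2·5+5·3+3·3 = 48
L: 6·3 = 18 | 2·0+2·3+5·0+3·4 = 18
B: 6·7 = 42 | 2·6+2·0+5·3+3·5 = 42
gcd(6,2,2,5,3) = 1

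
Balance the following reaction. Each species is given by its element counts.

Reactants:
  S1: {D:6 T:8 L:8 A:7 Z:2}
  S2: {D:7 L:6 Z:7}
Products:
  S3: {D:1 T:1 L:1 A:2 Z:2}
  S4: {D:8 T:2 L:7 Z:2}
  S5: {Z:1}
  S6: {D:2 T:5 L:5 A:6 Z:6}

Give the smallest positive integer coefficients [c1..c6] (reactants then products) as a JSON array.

D: 4·6+5·7 = 59 | 5·1+6·8+3·0+3·2 = 59
T: 4·8+5·0 = 32 | 5·1+6·2+3·0+3·5 = 32
L: 4·8+5·6 = 62 | 5·1+6·7+3·0+3·5 = 62
A: 4·7+5·0 = 28 | 5·2+6·0+3·0+3·6 = 28
Z: 4·2+5·7 = 43 | 5·2+6·2+3·1+3·6 = 43
gcd(4,5,5,6,3,3) = 1

Coefficients: [4, 5, 5, 6, 3, 3]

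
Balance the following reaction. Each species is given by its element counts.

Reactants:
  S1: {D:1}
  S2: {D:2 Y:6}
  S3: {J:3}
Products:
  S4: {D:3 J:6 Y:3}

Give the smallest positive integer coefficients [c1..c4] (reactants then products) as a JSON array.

Coefficients: [4, 1, 4, 2]

D: 4·1+1·2+4·0 = 6 | 2·3 = 6
J: 4·0+1·0+4·3 = 12 | 2·6 = 12
Y: 4·0+1·6+4·0 = 6 | 2·3 = 6
gcd(4,1,4,2) = 1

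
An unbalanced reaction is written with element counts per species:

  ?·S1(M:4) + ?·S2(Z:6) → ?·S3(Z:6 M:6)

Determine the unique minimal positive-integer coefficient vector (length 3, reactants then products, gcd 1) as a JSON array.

Z: 3·0+2·6 = 12 | 2·6 = 12
M: 3·4+2·0 = 12 | 2·6 = 12
gcd(3,2,2) = 1

Coefficients: [3, 2, 2]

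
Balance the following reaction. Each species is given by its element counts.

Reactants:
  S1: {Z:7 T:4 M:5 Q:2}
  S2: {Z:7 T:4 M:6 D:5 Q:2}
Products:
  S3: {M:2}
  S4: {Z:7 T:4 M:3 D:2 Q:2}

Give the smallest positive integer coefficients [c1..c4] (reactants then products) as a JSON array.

Coefficients: [3, 2, 6, 5]

Z: 3·7+2·7 = 35 | 6·0+5·7 = 35
T: 3·4+2·4 = 20 | 6·0+5·4 = 20
M: 3·5+2·6 = 27 | 6·2+5·3 = 27
D: 3·0+2·5 = 10 | 6·0+5·2 = 10
Q: 3·2+2·2 = 10 | 6·0+5·2 = 10
gcd(3,2,6,5) = 1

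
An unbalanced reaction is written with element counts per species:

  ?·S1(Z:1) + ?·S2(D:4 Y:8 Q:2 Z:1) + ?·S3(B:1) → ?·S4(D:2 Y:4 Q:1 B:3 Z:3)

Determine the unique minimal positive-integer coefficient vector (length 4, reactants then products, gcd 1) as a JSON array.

D: 5·0+1·4+6·0 = 4 | 2·2 = 4
Y: 5·0+1·8+6·0 = 8 | 2·4 = 8
Q: 5·0+1·2+6·0 = 2 | 2·1 = 2
B: 5·0+1·0+6·1 = 6 | 2·3 = 6
Z: 5·1+1·1+6·0 = 6 | 2·3 = 6
gcd(5,1,6,2) = 1

Coefficients: [5, 1, 6, 2]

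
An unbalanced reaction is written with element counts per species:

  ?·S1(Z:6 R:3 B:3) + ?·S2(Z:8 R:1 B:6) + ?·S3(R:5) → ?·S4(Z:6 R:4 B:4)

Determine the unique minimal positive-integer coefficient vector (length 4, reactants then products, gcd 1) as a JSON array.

Coefficients: [2, 3, 3, 6]

Z: 2·6+3·8+3·0 = 36 | 6·6 = 36
R: 2·3+3·1+3·5 = 24 | 6·4 = 24
B: 2·3+3·6+3·0 = 24 | 6·4 = 24
gcd(2,3,3,6) = 1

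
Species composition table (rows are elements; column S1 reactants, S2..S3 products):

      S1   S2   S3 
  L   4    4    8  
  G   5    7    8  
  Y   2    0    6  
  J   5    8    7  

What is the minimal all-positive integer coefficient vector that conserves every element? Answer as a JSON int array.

Coefficients: [3, 1, 1]

L: 3·4 = 12 | 1·4+1·8 = 12
G: 3·5 = 15 | 1·7+1·8 = 15
Y: 3·2 = 6 | 1·0+1·6 = 6
J: 3·5 = 15 | 1·8+1·7 = 15
gcd(3,1,1) = 1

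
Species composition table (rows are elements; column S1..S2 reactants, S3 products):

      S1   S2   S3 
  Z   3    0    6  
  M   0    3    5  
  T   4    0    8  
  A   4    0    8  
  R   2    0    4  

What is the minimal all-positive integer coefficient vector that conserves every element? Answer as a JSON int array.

Z: 6·3+5·0 = 18 | 3·6 = 18
M: 6·0+5·3 = 15 | 3·5 = 15
T: 6·4+5·0 = 24 | 3·8 = 24
A: 6·4+5·0 = 24 | 3·8 = 24
R: 6·2+5·0 = 12 | 3·4 = 12
gcd(6,5,3) = 1

Coefficients: [6, 5, 3]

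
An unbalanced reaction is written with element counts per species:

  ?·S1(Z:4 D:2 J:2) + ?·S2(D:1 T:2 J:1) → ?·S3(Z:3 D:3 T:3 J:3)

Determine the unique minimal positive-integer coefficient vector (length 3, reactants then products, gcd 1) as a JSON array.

Z: 3·4+6·0 = 12 | 4·3 = 12
D: 3·2+6·1 = 12 | 4·3 = 12
T: 3·0+6·2 = 12 | 4·3 = 12
J: 3·2+6·1 = 12 | 4·3 = 12
gcd(3,6,4) = 1

Coefficients: [3, 6, 4]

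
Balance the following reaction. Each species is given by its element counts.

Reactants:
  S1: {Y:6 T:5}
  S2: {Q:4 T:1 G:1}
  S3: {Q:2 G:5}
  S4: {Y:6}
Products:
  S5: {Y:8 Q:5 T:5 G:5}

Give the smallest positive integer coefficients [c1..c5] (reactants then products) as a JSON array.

Y: 5·6+5·0+5·0+3·6 = 48 | 6·8 = 48
Q: 5·0+5·4+5·2+3·0 = 30 | 6·5 = 30
T: 5·5+5·1+5·0+3·0 = 30 | 6·5 = 30
G: 5·0+5·1+5·5+3·0 = 30 | 6·5 = 30
gcd(5,5,5,3,6) = 1

Coefficients: [5, 5, 5, 3, 6]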